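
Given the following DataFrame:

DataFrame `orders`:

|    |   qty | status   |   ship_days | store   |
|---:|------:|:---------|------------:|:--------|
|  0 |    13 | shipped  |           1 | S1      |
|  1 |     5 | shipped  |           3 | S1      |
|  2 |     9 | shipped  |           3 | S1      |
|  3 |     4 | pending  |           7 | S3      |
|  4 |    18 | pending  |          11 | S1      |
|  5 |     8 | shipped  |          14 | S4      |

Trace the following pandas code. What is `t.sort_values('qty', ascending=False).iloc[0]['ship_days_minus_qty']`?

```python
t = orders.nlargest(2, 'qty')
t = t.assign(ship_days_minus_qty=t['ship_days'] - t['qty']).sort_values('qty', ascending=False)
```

-7

take 2 rows with largest qty:
   qty   status  ship_days store
4   18  pending         11    S1
0   13  shipped          1    S1
add column ship_days_minus_qty = t['ship_days'] - t['qty']:
   qty   status  ship_days store  ship_days_minus_qty
4   18  pending         11    S1                   -7
0   13  shipped          1    S1                  -12
sort by qty descending:
   qty   status  ship_days store  ship_days_minus_qty
4   18  pending         11    S1                   -7
0   13  shipped          1    S1                  -12
sort by qty descending:
   qty   status  ship_days store  ship_days_minus_qty
4   18  pending         11    S1                   -7
0   13  shipped          1    S1                  -12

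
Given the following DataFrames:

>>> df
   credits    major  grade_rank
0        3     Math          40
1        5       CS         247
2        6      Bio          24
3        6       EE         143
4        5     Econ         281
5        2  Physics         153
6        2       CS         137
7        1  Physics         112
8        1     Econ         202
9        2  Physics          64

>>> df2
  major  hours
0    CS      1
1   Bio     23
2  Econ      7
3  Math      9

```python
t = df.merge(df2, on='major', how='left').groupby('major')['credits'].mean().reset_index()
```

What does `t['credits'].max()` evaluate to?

6.0

merge on 'major' (how='left') → 10 rows:
   credits    major  grade_rank  hours
0        3     Math          40    9.0
1        5       CS         247    1.0
2        6      Bio          24   23.0
3        6       EE         143    NaN
4        5     Econ         281    7.0
5        2  Physics         153    NaN
6        2       CS         137    1.0
7        1  Physics         112    NaN
8        1     Econ         202    7.0
9        2  Physics          64    NaN
group by major, mean of credits:
major
Bio        6.000000
CS         3.500000
EE         6.000000
Econ       3.000000
Math       3.000000
Physics    1.666667
Name: credits, dtype: float64
reset_index():
     major   credits
0      Bio  6.000000
1       CS  3.500000
2       EE  6.000000
3     Econ  3.000000
4     Math  3.000000
5  Physics  1.666667
Reading off the max of column 'credits', we get 6.0.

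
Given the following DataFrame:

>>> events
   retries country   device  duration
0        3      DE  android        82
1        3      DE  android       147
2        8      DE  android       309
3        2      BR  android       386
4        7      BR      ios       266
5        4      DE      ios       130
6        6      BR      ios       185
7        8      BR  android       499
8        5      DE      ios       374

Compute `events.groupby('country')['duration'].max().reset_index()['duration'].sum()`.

group by country, max of duration:
country
BR    499
DE    374
Name: duration, dtype: int64
reset_index():
  country  duration
0      BR       499
1      DE       374
The sum of column 'duration' is 873.

873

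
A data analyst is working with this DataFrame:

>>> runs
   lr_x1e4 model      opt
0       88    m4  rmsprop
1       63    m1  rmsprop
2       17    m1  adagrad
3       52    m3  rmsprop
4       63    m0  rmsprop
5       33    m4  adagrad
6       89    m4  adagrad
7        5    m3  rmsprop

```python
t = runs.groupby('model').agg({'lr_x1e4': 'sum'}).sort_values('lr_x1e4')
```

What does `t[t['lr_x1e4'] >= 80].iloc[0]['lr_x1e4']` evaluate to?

group by model, sum of lr_x1e4:
       lr_x1e4
model         
m0          63
m1          80
m3          57
m4         210
sort by lr_x1e4:
       lr_x1e4
model         
m3          57
m0          63
m1          80
m4         210
filter rows where lr_x1e4 >= 80:
       lr_x1e4
model         
m1          80
m4         210

80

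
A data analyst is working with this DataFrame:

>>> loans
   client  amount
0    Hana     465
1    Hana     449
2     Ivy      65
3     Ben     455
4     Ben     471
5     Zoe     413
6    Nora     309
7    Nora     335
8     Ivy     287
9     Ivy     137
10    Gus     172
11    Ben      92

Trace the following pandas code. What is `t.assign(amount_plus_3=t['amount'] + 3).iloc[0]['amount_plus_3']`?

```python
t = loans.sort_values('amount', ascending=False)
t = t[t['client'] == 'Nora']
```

sort by amount descending:
   client  amount
4     Ben     471
0    Hana     465
3     Ben     455
1    Hana     449
5     Zoe     413
7    Nora     335
6    Nora     309
8     Ivy     287
10    Gus     172
9     Ivy     137
11    Ben      92
2     Ivy      65
filter rows where client == 'Nora':
  client  amount
7   Nora     335
6   Nora     309
add column amount_plus_3 = t['amount'] + 3:
  client  amount  amount_plus_3
7   Nora     335            338
6   Nora     309            312
Taking the value at position 0, column 'amount_plus_3' gives 338.

338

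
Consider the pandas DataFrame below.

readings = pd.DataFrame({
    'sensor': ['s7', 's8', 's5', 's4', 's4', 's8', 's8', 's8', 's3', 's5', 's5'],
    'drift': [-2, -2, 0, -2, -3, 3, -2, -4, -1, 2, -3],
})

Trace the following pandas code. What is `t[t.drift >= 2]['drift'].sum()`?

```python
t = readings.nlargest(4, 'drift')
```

take 4 rows with largest drift:
  sensor  drift
5     s8      3
9     s5      2
2     s5      0
8     s3     -1
filter rows where drift >= 2:
  sensor  drift
5     s8      3
9     s5      2

5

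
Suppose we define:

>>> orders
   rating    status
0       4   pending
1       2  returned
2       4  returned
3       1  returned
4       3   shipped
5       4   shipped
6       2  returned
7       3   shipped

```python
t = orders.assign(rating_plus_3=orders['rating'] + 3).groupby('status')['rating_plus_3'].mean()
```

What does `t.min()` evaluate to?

5.25

add column rating_plus_3 = orders['rating'] + 3:
   rating    status  rating_plus_3
0       4   pending              7
1       2  returned              5
2       4  returned              7
3       1  returned              4
4       3   shipped              6
5       4   shipped              7
6       2  returned              5
7       3   shipped              6
group by status, mean of rating_plus_3:
status
pending     7.000000
returned    5.250000
shipped     6.333333
Name: rating_plus_3, dtype: float64
min of the resulting series → 5.25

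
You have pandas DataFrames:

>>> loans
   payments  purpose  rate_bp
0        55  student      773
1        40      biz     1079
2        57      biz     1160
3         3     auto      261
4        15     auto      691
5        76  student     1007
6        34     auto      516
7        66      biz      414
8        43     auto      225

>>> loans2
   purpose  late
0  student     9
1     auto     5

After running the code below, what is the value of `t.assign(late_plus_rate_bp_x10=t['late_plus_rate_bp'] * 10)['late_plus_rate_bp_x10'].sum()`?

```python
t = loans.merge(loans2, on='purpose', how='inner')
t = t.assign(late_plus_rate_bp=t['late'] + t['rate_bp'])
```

merge on 'purpose' (how='inner') → 6 rows:
   payments  purpose  rate_bp  late
0        55  student      773     9
1         3     auto      261     5
2        15     auto      691     5
3        76  student     1007     9
4        34     auto      516     5
5        43     auto      225     5
add column late_plus_rate_bp = t['late'] + t['rate_bp']:
   payments  purpose  rate_bp  late  late_plus_rate_bp
0        55  student      773     9                782
1         3     auto      261     5                266
2        15     auto      691     5                696
3        76  student     1007     9               1016
4        34     auto      516     5                521
5        43     auto      225     5                230
add column late_plus_rate_bp_x10 = t['late_plus_rate_bp'] * 10:
   payments  purpose  rate_bp  late  late_plus_rate_bp  late_plus_rate_bp_x10
0        55  student      773     9                782                   7820
1         3     auto      261     5                266                   2660
2        15     auto      691     5                696                   6960
3        76  student     1007     9               1016                  10160
4        34     auto      516     5                521                   5210
5        43     auto      225     5                230                   2300
Reading off the sum of column 'late_plus_rate_bp_x10', we get 35110.

35110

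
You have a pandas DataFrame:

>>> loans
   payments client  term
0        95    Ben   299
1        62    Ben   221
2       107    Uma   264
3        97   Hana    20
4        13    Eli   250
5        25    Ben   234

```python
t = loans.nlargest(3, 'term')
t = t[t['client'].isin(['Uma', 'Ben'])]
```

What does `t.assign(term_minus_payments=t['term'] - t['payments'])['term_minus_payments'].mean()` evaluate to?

take 3 rows with largest term:
   payments client  term
0        95    Ben   299
2       107    Uma   264
4        13    Eli   250
filter rows where client in ['Uma', 'Ben']:
   payments client  term
0        95    Ben   299
2       107    Uma   264
add column term_minus_payments = t['term'] - t['payments']:
   payments client  term  term_minus_payments
0        95    Ben   299                  204
2       107    Uma   264                  157
Hence 180.5.

180.5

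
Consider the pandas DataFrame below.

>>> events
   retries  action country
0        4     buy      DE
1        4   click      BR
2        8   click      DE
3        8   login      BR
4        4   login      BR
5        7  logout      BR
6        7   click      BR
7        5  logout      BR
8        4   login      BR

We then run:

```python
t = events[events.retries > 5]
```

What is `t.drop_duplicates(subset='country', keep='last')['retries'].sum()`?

filter rows where retries > 5:
   retries  action country
2        8   click      DE
3        8   login      BR
5        7  logout      BR
6        7   click      BR
drop duplicate country (keep=last):
   retries action country
2        8  click      DE
6        7  click      BR
Finally, sum of column 'retries' = 15.

15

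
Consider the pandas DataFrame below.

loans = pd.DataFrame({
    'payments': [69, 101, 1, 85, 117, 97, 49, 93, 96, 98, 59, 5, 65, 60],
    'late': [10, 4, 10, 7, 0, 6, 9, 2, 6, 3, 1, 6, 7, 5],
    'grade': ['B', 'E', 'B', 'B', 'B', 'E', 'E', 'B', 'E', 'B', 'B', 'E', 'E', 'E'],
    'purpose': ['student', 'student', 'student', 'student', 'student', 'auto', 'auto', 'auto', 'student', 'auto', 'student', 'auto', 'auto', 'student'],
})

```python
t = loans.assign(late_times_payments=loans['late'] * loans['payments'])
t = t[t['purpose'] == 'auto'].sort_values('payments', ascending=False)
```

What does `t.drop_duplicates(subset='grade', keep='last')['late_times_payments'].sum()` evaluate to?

add column late_times_payments = loans['late'] * loans['payments']:
    payments  late grade  purpose  late_times_payments
0         69    10     B  student                  690
1        101     4     E  student                  404
2          1    10     B  student                   10
3         85     7     B  student                  595
4        117     0     B  student                    0
5         97     6     E     auto                  582
6         49     9     E     auto                  441
7         93     2     B     auto                  186
8         96     6     E  student                  576
9         98     3     B     auto                  294
10        59     1     B  student                   59
11         5     6     E     auto                   30
12        65     7     E     auto                  455
13        60     5     E  student                  300
filter rows where purpose == 'auto':
    payments  late grade purpose  late_times_payments
5         97     6     E    auto                  582
6         49     9     E    auto                  441
7         93     2     B    auto                  186
9         98     3     B    auto                  294
11         5     6     E    auto                   30
12        65     7     E    auto                  455
sort by payments descending:
    payments  late grade purpose  late_times_payments
9         98     3     B    auto                  294
5         97     6     E    auto                  582
7         93     2     B    auto                  186
12        65     7     E    auto                  455
6         49     9     E    auto                  441
11         5     6     E    auto                   30
drop duplicate grade (keep=last):
    payments  late grade purpose  late_times_payments
7         93     2     B    auto                  186
11         5     6     E    auto                   30
Hence 216.

216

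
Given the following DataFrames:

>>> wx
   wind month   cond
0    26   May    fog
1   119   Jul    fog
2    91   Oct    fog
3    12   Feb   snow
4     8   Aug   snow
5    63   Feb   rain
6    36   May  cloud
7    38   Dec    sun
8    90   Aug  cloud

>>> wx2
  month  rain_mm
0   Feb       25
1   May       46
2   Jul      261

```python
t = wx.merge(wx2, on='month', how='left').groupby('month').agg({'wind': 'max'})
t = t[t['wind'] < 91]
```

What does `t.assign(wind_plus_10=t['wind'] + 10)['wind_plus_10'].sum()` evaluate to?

merge on 'month' (how='left') → 9 rows:
   wind month   cond  rain_mm
0    26   May    fog     46.0
1   119   Jul    fog    261.0
2    91   Oct    fog      NaN
3    12   Feb   snow     25.0
4     8   Aug   snow      NaN
5    63   Feb   rain     25.0
6    36   May  cloud     46.0
7    38   Dec    sun      NaN
8    90   Aug  cloud      NaN
group by month, max of wind:
       wind
month      
Aug      90
Dec      38
Feb      63
Jul     119
May      36
Oct      91
filter rows where wind < 91:
       wind
month      
Aug      90
Dec      38
Feb      63
May      36
add column wind_plus_10 = t['wind'] + 10:
       wind  wind_plus_10
month                    
Aug      90           100
Dec      38            48
Feb      63            73
May      36            46
So sum() = 267.

267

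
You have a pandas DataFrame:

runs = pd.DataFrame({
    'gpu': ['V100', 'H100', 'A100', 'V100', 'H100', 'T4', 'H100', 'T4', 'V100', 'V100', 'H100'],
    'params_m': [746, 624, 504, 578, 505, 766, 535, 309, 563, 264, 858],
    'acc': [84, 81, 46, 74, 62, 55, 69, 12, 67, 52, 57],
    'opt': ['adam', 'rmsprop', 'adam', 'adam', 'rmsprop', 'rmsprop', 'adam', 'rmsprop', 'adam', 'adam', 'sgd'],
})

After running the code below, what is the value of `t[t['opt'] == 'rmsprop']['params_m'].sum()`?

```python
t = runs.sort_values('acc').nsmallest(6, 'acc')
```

sort by acc:
     gpu  params_m  acc      opt
7     T4       309   12  rmsprop
2   A100       504   46     adam
9   V100       264   52     adam
5     T4       766   55  rmsprop
10  H100       858   57      sgd
4   H100       505   62  rmsprop
8   V100       563   67     adam
6   H100       535   69     adam
3   V100       578   74     adam
1   H100       624   81  rmsprop
0   V100       746   84     adam
take 6 rows with smallest acc:
     gpu  params_m  acc      opt
7     T4       309   12  rmsprop
2   A100       504   46     adam
9   V100       264   52     adam
5     T4       766   55  rmsprop
10  H100       858   57      sgd
4   H100       505   62  rmsprop
filter rows where opt == 'rmsprop':
    gpu  params_m  acc      opt
7    T4       309   12  rmsprop
5    T4       766   55  rmsprop
4  H100       505   62  rmsprop
Hence 1580.

1580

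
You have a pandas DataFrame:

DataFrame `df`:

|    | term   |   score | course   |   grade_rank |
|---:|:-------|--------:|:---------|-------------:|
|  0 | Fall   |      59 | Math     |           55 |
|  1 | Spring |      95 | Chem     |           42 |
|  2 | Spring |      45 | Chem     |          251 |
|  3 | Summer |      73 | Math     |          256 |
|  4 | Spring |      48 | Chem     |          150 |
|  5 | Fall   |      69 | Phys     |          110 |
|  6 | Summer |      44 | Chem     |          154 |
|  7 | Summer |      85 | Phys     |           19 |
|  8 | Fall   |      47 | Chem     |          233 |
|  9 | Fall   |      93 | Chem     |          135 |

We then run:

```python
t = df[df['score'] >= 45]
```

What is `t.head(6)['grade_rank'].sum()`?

filter rows where score >= 45:
     term  score course  grade_rank
0    Fall     59   Math          55
1  Spring     95   Chem          42
2  Spring     45   Chem         251
3  Summer     73   Math         256
4  Spring     48   Chem         150
5    Fall     69   Phys         110
7  Summer     85   Phys          19
8    Fall     47   Chem         233
9    Fall     93   Chem         135
take first 6 rows:
     term  score course  grade_rank
0    Fall     59   Math          55
1  Spring     95   Chem          42
2  Spring     45   Chem         251
3  Summer     73   Math         256
4  Spring     48   Chem         150
5    Fall     69   Phys         110

864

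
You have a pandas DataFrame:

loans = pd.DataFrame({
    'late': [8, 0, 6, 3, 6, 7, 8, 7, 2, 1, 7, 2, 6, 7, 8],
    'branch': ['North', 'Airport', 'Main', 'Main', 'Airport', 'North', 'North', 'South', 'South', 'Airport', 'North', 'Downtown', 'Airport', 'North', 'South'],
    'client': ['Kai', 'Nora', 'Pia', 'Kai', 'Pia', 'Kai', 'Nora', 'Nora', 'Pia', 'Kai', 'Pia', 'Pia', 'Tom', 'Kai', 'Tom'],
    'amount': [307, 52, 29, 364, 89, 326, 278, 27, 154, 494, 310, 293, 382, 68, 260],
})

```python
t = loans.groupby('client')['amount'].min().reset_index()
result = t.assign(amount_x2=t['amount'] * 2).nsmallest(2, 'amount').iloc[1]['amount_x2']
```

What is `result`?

58

group by client, min of amount:
client
Kai      68
Nora     27
Pia      29
Tom     260
Name: amount, dtype: int64
reset_index():
  client  amount
0    Kai      68
1   Nora      27
2    Pia      29
3    Tom     260
add column amount_x2 = t['amount'] * 2:
  client  amount  amount_x2
0    Kai      68        136
1   Nora      27         54
2    Pia      29         58
3    Tom     260        520
take 2 rows with smallest amount:
  client  amount  amount_x2
1   Nora      27         54
2    Pia      29         58
So iloc[1]['amount_x2'] = 58.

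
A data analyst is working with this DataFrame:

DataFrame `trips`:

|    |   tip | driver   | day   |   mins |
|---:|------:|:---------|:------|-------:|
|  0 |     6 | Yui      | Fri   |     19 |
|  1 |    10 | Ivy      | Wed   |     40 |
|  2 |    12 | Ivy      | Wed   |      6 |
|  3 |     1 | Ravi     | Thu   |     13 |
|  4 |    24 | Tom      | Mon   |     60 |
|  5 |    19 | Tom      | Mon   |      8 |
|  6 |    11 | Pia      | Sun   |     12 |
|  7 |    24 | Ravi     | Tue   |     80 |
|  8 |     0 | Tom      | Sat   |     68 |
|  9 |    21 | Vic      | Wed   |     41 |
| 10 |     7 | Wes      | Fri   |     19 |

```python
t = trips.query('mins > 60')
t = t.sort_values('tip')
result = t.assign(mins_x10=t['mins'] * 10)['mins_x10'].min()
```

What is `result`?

filter rows where mins > 60:
   tip driver  day  mins
7   24   Ravi  Tue    80
8    0    Tom  Sat    68
sort by tip:
   tip driver  day  mins
8    0    Tom  Sat    68
7   24   Ravi  Tue    80
add column mins_x10 = t['mins'] * 10:
   tip driver  day  mins  mins_x10
8    0    Tom  Sat    68       680
7   24   Ravi  Tue    80       800
Taking the min of column 'mins_x10' gives 680.

680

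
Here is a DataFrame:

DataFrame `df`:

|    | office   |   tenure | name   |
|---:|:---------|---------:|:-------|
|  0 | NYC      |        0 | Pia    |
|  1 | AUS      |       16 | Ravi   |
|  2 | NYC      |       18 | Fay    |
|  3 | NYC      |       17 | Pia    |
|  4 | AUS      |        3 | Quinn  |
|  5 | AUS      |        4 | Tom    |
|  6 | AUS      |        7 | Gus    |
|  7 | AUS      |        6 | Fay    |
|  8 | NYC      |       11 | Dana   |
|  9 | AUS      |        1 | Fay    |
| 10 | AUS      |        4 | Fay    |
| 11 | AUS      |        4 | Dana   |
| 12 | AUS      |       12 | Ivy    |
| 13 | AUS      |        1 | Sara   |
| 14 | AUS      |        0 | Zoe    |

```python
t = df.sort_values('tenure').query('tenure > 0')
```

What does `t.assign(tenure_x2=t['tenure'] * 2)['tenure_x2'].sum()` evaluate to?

208

sort by tenure:
   office  tenure   name
0     NYC       0    Pia
14    AUS       0    Zoe
9     AUS       1    Fay
13    AUS       1   Sara
4     AUS       3  Quinn
5     AUS       4    Tom
10    AUS       4    Fay
11    AUS       4   Dana
7     AUS       6    Fay
6     AUS       7    Gus
8     NYC      11   Dana
12    AUS      12    Ivy
1     AUS      16   Ravi
3     NYC      17    Pia
2     NYC      18    Fay
filter rows where tenure > 0:
   office  tenure   name
9     AUS       1    Fay
13    AUS       1   Sara
4     AUS       3  Quinn
5     AUS       4    Tom
10    AUS       4    Fay
11    AUS       4   Dana
7     AUS       6    Fay
6     AUS       7    Gus
8     NYC      11   Dana
12    AUS      12    Ivy
1     AUS      16   Ravi
3     NYC      17    Pia
2     NYC      18    Fay
add column tenure_x2 = t['tenure'] * 2:
   office  tenure   name  tenure_x2
9     AUS       1    Fay          2
13    AUS       1   Sara          2
4     AUS       3  Quinn          6
5     AUS       4    Tom          8
10    AUS       4    Fay          8
11    AUS       4   Dana          8
7     AUS       6    Fay         12
6     AUS       7    Gus         14
8     NYC      11   Dana         22
12    AUS      12    Ivy         24
1     AUS      16   Ravi         32
3     NYC      17    Pia         34
2     NYC      18    Fay         36
The sum of column 'tenure_x2' is 208.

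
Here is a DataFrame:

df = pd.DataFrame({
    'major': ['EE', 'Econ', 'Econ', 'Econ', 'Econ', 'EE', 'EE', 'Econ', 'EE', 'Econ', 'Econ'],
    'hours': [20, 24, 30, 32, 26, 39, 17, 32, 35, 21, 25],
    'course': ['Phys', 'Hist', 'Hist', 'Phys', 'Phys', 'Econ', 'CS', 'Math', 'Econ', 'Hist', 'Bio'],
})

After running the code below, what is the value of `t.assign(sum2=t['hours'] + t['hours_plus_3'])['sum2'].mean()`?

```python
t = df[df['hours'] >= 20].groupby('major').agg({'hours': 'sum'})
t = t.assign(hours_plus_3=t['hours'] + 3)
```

287.0

filter rows where hours >= 20:
   major  hours course
0     EE     20   Phys
1   Econ     24   Hist
2   Econ     30   Hist
3   Econ     32   Phys
4   Econ     26   Phys
5     EE     39   Econ
7   Econ     32   Math
8     EE     35   Econ
9   Econ     21   Hist
10  Econ     25    Bio
group by major, sum of hours:
       hours
major       
EE        94
Econ     190
add column hours_plus_3 = t['hours'] + 3:
       hours  hours_plus_3
major                     
EE        94            97
Econ     190           193
add column sum2 = t['hours'] + t['hours_plus_3']:
       hours  hours_plus_3  sum2
major                           
EE        94            97   191
Econ     190           193   383
Reading off the mean of column 'sum2', we get 287.0.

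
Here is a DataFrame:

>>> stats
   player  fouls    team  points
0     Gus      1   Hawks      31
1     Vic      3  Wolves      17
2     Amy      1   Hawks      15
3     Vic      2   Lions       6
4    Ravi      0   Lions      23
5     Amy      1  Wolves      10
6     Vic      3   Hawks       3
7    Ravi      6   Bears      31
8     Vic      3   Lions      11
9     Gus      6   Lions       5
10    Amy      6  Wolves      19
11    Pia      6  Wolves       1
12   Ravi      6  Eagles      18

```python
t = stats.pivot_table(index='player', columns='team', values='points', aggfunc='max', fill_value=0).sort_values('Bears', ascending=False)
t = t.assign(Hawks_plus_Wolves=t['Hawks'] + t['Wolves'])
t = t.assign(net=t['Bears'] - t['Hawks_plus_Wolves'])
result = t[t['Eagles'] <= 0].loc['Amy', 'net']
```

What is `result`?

pivot: rows=player, cols=team, max(points):
team    Bears  Eagles  Hawks  Lions  Wolves
player                                     
Amy         0       0     15      0      19
Gus         0       0     31      5       0
Pia         0       0      0      0       1
Ravi       31      18      0     23       0
Vic         0       0      3     11      17
sort by Bears descending:
team    Bears  Eagles  Hawks  Lions  Wolves
player                                     
Ravi       31      18      0     23       0
Amy         0       0     15      0      19
Gus         0       0     31      5       0
Pia         0       0      0      0       1
Vic         0       0      3     11      17
add column Hawks_plus_Wolves = t['Hawks'] + t['Wolves']:
team    Bears  Eagles  Hawks  Lions  Wolves  Hawks_plus_Wolves
player                                                        
Ravi       31      18      0     23       0                  0
Amy         0       0     15      0      19                 34
Gus         0       0     31      5       0                 31
Pia         0       0      0      0       1                  1
Vic         0       0      3     11      17                 20
add column net = t['Bears'] - t['Hawks_plus_Wolves']:
team    Bears  Eagles  Hawks  Lions  Wolves  Hawks_plus_Wolves  net
player                                                             
Ravi       31      18      0     23       0                  0   31
Amy         0       0     15      0      19                 34  -34
Gus         0       0     31      5       0                 31  -31
Pia         0       0      0      0       1                  1   -1
Vic         0       0      3     11      17                 20  -20
filter rows where Eagles <= 0:
team    Bears  Eagles  Hawks  Lions  Wolves  Hawks_plus_Wolves  net
player                                                             
Amy         0       0     15      0      19                 34  -34
Gus         0       0     31      5       0                 31  -31
Pia         0       0      0      0       1                  1   -1
Vic         0       0      3     11      17                 20  -20
Taking the value at row 'Amy', column 'net' gives -34.

-34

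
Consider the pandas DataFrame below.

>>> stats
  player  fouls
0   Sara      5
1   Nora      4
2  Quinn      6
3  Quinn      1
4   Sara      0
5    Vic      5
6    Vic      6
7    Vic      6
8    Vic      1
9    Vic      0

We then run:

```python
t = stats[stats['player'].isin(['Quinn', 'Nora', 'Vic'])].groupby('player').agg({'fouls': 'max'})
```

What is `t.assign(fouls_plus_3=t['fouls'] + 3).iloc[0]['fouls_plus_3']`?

filter rows where player in ['Quinn', 'Nora', 'Vic']:
  player  fouls
1   Nora      4
2  Quinn      6
3  Quinn      1
5    Vic      5
6    Vic      6
7    Vic      6
8    Vic      1
9    Vic      0
group by player, max of fouls:
        fouls
player       
Nora        4
Quinn       6
Vic         6
add column fouls_plus_3 = t['fouls'] + 3:
        fouls  fouls_plus_3
player                     
Nora        4             7
Quinn       6             9
Vic         6             9

7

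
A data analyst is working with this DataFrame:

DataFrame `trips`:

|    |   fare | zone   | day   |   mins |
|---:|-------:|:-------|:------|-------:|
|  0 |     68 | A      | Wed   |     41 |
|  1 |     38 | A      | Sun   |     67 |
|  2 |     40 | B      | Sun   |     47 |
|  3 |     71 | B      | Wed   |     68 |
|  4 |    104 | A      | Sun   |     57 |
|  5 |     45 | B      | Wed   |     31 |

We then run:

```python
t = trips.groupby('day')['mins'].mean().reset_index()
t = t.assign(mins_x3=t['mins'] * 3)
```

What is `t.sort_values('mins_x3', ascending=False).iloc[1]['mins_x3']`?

140.0

group by day, mean of mins:
day
Sun    57.000000
Wed    46.666667
Name: mins, dtype: float64
reset_index():
   day       mins
0  Sun  57.000000
1  Wed  46.666667
add column mins_x3 = t['mins'] * 3:
   day       mins  mins_x3
0  Sun  57.000000    171.0
1  Wed  46.666667    140.0
sort by mins_x3 descending:
   day       mins  mins_x3
0  Sun  57.000000    171.0
1  Wed  46.666667    140.0
value at position 1, column 'mins_x3' → 140.0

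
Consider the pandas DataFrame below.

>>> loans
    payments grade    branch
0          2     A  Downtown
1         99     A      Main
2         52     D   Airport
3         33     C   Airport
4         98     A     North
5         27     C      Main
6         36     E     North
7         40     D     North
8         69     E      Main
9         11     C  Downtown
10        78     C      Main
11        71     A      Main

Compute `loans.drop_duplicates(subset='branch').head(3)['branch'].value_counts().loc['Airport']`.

drop duplicate branch (keep=first):
   payments grade    branch
0         2     A  Downtown
1        99     A      Main
2        52     D   Airport
4        98     A     North
take first 3 rows:
   payments grade    branch
0         2     A  Downtown
1        99     A      Main
2        52     D   Airport
value_counts of branch:
branch
Downtown    1
Main        1
Airport     1
Name: count, dtype: int64
Hence 1.

1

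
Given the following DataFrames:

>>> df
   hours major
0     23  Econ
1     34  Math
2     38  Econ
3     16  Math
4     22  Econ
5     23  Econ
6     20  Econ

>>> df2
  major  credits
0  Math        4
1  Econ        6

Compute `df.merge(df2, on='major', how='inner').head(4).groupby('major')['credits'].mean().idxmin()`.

Math

merge on 'major' (how='inner') → 7 rows:
   hours major  credits
0     23  Econ        6
1     34  Math        4
2     38  Econ        6
3     16  Math        4
4     22  Econ        6
5     23  Econ        6
6     20  Econ        6
take first 4 rows:
   hours major  credits
0     23  Econ        6
1     34  Math        4
2     38  Econ        6
3     16  Math        4
group by major, mean of credits:
major
Econ    6.0
Math    4.0
Name: credits, dtype: float64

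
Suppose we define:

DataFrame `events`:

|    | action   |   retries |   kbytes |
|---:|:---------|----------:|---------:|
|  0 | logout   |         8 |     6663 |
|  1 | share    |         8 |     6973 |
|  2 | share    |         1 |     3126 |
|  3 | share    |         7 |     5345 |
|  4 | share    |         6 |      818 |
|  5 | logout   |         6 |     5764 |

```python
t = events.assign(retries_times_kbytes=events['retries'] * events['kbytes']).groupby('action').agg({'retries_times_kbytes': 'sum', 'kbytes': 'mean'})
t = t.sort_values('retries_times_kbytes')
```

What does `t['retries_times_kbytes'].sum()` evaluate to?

add column retries_times_kbytes = events['retries'] * events['kbytes']:
   action  retries  kbytes  retries_times_kbytes
0  logout        8    6663                 53304
1   share        8    6973                 55784
2   share        1    3126                  3126
3   share        7    5345                 37415
4   share        6     818                  4908
5  logout        6    5764                 34584
group by action: sum(retries_times_kbytes), mean(kbytes):
        retries_times_kbytes  kbytes
action                              
logout                 87888  6213.5
share                 101233  4065.5
sort by retries_times_kbytes:
        retries_times_kbytes  kbytes
action                              
logout                 87888  6213.5
share                 101233  4065.5

189121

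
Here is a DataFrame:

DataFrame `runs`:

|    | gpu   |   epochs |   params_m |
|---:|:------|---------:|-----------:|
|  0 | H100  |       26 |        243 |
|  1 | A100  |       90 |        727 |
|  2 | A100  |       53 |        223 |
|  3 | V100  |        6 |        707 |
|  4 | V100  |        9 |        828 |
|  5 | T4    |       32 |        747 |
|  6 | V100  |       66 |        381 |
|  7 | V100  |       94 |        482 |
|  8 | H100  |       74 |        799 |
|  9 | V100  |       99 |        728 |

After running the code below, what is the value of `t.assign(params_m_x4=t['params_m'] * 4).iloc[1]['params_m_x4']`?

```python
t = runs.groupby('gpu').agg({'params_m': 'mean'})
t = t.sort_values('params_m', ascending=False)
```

group by gpu, mean of params_m:
      params_m
gpu           
A100     475.0
H100     521.0
T4       747.0
V100     625.2
sort by params_m descending:
      params_m
gpu           
T4       747.0
V100     625.2
H100     521.0
A100     475.0
add column params_m_x4 = t['params_m'] * 4:
      params_m  params_m_x4
gpu                        
T4       747.0       2988.0
V100     625.2       2500.8
H100     521.0       2084.0
A100     475.0       1900.0
Hence 2500.8.

2500.8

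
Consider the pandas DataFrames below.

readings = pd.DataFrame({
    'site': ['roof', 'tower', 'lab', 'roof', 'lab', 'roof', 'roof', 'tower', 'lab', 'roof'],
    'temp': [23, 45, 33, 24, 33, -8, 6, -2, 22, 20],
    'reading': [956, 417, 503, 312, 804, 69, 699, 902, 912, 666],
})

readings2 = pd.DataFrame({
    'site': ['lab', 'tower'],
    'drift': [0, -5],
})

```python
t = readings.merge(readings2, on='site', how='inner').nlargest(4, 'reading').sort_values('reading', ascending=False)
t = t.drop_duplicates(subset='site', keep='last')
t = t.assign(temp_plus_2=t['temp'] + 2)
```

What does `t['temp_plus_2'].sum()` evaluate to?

merge on 'site' (how='inner') → 5 rows:
    site  temp  reading  drift
0  tower    45      417     -5
1    lab    33      503      0
2    lab    33      804      0
3  tower    -2      902     -5
4    lab    22      912      0
take 4 rows with largest reading:
    site  temp  reading  drift
4    lab    22      912      0
3  tower    -2      902     -5
2    lab    33      804      0
1    lab    33      503      0
sort by reading descending:
    site  temp  reading  drift
4    lab    22      912      0
3  tower    -2      902     -5
2    lab    33      804      0
1    lab    33      503      0
drop duplicate site (keep=last):
    site  temp  reading  drift
3  tower    -2      902     -5
1    lab    33      503      0
add column temp_plus_2 = t['temp'] + 2:
    site  temp  reading  drift  temp_plus_2
3  tower    -2      902     -5            0
1    lab    33      503      0           35
sum of column 'temp_plus_2' → 35

35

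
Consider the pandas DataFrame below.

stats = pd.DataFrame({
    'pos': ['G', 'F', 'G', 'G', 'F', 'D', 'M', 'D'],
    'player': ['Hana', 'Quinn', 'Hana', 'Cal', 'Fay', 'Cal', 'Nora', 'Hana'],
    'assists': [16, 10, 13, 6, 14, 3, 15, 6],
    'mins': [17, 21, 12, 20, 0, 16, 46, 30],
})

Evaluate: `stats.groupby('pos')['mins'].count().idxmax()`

G

group by pos, count of mins:
pos
D    2
F    2
G    3
M    1
Name: mins, dtype: int64
label with the largest value → G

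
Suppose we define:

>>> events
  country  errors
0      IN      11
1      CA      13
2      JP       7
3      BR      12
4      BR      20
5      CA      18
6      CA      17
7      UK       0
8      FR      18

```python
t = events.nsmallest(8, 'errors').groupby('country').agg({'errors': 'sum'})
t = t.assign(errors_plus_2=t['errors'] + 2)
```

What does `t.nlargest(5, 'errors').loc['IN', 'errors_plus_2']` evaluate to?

13

take 8 rows with smallest errors:
  country  errors
7      UK       0
2      JP       7
0      IN      11
3      BR      12
1      CA      13
6      CA      17
5      CA      18
8      FR      18
group by country, sum of errors:
         errors
country        
BR           12
CA           48
FR           18
IN           11
JP            7
UK            0
add column errors_plus_2 = t['errors'] + 2:
         errors  errors_plus_2
country                       
BR           12             14
CA           48             50
FR           18             20
IN           11             13
JP            7              9
UK            0              2
take 5 rows with largest errors:
         errors  errors_plus_2
country                       
CA           48             50
FR           18             20
BR           12             14
IN           11             13
JP            7              9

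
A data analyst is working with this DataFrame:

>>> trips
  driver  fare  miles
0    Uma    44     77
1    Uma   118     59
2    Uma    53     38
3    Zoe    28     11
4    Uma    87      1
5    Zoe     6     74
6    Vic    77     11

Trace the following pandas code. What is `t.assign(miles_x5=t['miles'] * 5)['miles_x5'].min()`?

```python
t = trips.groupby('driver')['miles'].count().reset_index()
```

5

group by driver, count of miles:
driver
Uma    4
Vic    1
Zoe    2
Name: miles, dtype: int64
reset_index():
  driver  miles
0    Uma      4
1    Vic      1
2    Zoe      2
add column miles_x5 = t['miles'] * 5:
  driver  miles  miles_x5
0    Uma      4        20
1    Vic      1         5
2    Zoe      2        10
Taking the min of column 'miles_x5' gives 5.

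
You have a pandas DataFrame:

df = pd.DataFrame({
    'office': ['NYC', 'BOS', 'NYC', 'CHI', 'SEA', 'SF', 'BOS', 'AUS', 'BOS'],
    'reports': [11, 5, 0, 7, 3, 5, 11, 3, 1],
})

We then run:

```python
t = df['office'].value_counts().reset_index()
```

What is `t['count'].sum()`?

9

value_counts of office:
office
BOS    3
NYC    2
CHI    1
SEA    1
SF     1
AUS    1
Name: count, dtype: int64
reset_index():
  office  count
0    BOS      3
1    NYC      2
2    CHI      1
3    SEA      1
4     SF      1
5    AUS      1
The sum of column 'count' is 9.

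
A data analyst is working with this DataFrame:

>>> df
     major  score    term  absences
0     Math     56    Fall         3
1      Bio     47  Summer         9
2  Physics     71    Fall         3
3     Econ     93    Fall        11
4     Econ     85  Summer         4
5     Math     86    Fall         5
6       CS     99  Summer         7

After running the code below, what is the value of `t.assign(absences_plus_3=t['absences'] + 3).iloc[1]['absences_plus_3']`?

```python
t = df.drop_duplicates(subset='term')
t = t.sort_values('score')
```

6

drop duplicate term (keep=first):
  major  score    term  absences
0  Math     56    Fall         3
1   Bio     47  Summer         9
sort by score:
  major  score    term  absences
1   Bio     47  Summer         9
0  Math     56    Fall         3
add column absences_plus_3 = t['absences'] + 3:
  major  score    term  absences  absences_plus_3
1   Bio     47  Summer         9               12
0  Math     56    Fall         3                6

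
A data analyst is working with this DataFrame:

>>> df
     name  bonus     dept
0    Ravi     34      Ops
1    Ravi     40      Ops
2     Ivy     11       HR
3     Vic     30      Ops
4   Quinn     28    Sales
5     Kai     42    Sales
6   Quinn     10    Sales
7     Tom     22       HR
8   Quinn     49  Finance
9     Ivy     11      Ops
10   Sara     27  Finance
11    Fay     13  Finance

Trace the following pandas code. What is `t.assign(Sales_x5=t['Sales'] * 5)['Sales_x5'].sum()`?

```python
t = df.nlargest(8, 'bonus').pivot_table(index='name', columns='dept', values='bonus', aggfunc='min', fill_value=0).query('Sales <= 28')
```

take 8 rows with largest bonus:
     name  bonus     dept
8   Quinn     49  Finance
5     Kai     42    Sales
1    Ravi     40      Ops
0    Ravi     34      Ops
3     Vic     30      Ops
4   Quinn     28    Sales
10   Sara     27  Finance
7     Tom     22       HR
pivot: rows=name, cols=dept, min(bonus):
dept   Finance  HR  Ops  Sales
name                          
Kai          0   0    0     42
Quinn       49   0    0     28
Ravi         0   0   34      0
Sara        27   0    0      0
Tom          0  22    0      0
Vic          0   0   30      0
filter rows where Sales <= 28:
dept   Finance  HR  Ops  Sales
name                          
Quinn       49   0    0     28
Ravi         0   0   34      0
Sara        27   0    0      0
Tom          0  22    0      0
Vic          0   0   30      0
add column Sales_x5 = t['Sales'] * 5:
dept   Finance  HR  Ops  Sales  Sales_x5
name                                    
Quinn       49   0    0     28       140
Ravi         0   0   34      0         0
Sara        27   0    0      0         0
Tom          0  22    0      0         0
Vic          0   0   30      0         0

140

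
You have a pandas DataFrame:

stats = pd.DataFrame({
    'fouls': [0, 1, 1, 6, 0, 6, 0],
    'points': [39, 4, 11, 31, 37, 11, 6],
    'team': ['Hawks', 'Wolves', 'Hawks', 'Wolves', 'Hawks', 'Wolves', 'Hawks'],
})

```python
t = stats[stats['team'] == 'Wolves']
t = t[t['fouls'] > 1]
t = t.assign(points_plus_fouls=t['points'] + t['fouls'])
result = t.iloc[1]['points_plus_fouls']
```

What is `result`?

17

filter rows where team == 'Wolves':
   fouls  points    team
1      1       4  Wolves
3      6      31  Wolves
5      6      11  Wolves
filter rows where fouls > 1:
   fouls  points    team
3      6      31  Wolves
5      6      11  Wolves
add column points_plus_fouls = t['points'] + t['fouls']:
   fouls  points    team  points_plus_fouls
3      6      31  Wolves                 37
5      6      11  Wolves                 17
So iloc[1]['points_plus_fouls'] = 17.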